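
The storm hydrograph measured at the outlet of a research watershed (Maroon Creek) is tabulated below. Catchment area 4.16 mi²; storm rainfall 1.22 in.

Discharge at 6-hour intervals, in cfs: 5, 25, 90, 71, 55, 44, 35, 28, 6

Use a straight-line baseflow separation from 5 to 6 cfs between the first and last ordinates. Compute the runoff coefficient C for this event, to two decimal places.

ΣQ_DR = 309.5 cfs; V = ΣQ_DR·Δt = 6.685 × 10^6 ft³.
Runoff depth d = V / A = 0.6917 in.
C = d / P = 0.6917 / 1.22 = 0.57.

C ≈ 0.57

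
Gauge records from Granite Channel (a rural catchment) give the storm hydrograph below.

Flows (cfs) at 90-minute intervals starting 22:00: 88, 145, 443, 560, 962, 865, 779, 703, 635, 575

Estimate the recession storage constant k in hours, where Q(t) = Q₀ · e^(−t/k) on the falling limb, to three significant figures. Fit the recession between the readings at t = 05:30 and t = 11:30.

On the falling limb, Q drops from 865 to 575 cfs between t = 05:30 and t = 11:30 (Δt = 6 h).
k = −Δt / ln(Q₂/Q₁) = −6 / ln(575/865) = 14.7 h.

k ≈ 14.7 h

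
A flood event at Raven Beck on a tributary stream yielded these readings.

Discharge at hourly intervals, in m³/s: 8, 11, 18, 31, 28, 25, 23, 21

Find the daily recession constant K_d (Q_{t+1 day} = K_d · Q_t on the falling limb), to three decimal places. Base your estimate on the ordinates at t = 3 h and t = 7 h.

K_d ≈ 0.097

Between t = 3 h and t = 7 h the flow falls from 31 to 21 m³/s over 4×1 h = 4 h.
Per-interval ratio K = (21/31)^(1/4) = 0.9072; K_d = K^(24/1) = 0.097.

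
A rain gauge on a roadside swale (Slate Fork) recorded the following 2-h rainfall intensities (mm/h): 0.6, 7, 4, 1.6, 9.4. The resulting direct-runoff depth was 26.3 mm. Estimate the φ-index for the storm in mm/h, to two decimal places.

φ ≈ 2.42 mm/h

Only the 3 blocks with intensity above φ contribute runoff: 7, 4, 9.4 mm/h.
Σ(I−φ)·Δt = d  ⇒  (7+4+9.4 − 3φ)·2 = 26.3
φ = (20.40 − 26.3/2) / 3 = 2.42 mm/h.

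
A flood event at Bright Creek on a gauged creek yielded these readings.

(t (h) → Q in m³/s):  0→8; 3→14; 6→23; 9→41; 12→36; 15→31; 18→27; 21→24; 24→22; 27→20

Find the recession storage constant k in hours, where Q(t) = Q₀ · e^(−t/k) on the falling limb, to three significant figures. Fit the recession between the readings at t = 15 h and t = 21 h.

k ≈ 23.4 h

On the falling limb, Q drops from 31 to 24 m³/s between t = 15 h and t = 21 h (Δt = 6 h).
k = −Δt / ln(Q₂/Q₁) = −6 / ln(24/31) = 23.4 h.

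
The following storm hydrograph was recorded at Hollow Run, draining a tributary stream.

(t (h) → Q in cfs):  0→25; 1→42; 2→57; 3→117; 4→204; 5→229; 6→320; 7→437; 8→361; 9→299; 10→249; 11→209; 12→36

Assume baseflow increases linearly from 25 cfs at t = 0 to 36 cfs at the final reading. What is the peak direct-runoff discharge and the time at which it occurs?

Subtracting baseflow gives direct-runoff ordinates: 0.00, 16.08, 30.17, 89.25, 175.33, 199.42, 289.50, 405.58, 328.67, 265.75, 214.83, 173.92, 0.00 cfs.
The maximum is 405.58 cfs, occurring at the reading for t = 7 h.

Q_p = 405.58 cfs at t = 7 h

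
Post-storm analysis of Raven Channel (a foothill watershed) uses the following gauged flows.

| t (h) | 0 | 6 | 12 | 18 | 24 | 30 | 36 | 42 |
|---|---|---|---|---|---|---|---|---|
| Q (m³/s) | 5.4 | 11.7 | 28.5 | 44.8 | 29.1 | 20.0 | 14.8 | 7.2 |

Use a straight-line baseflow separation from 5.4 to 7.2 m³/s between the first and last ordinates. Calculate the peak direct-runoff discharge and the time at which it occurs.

Q_p = 38.63 m³/s at t = 18 h

Subtracting baseflow gives direct-runoff ordinates: 0.00, 6.04, 22.59, 38.63, 22.67, 13.31, 7.86, 0.00 m³/s.
The maximum is 38.63 m³/s, occurring at the reading for t = 18 h.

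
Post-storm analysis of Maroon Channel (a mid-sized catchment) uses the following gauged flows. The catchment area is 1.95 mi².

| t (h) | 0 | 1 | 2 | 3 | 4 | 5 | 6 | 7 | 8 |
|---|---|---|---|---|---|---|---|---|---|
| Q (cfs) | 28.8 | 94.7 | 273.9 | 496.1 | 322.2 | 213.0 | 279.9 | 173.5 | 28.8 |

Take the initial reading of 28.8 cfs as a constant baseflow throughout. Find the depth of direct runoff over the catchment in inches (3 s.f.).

d ≈ 1.31 in

Direct runoff: 0.0, 65.9, 245.1, 467.3, 293.4, 184.2, 251.1, 144.7, 0.0 cfs; ΣQ_DR = 1652 cfs.
V = ΣQ_DR · Δt = 1652 × 3600 s = 5.946 × 10^6 ft³.
Over A = 1.95 mi², depth = V / A = 1.31 in.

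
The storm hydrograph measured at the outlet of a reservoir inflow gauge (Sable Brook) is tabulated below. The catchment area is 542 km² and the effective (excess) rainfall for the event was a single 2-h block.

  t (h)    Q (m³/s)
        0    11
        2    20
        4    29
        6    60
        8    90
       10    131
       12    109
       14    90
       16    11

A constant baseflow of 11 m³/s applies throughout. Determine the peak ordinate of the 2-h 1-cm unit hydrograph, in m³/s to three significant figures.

Direct runoff: 0.0, 9.0, 18.0, 49.0, 79.0, 120.0, 98.0, 79.0, 0.0 m³/s; ΣQ_DR = 452.0 m³/s, peak = 120.0 m³/s.
Runoff depth d = ΣQ_DR·Δt / A = 452.0 × 7200 / (542 km²) = 6.004 mm.
The 1-cm UH is the DRH scaled by (10 mm)/d, so U_p = 120.0 × 10/6.004 = 200 m³/s.

U_p ≈ 200 m³/s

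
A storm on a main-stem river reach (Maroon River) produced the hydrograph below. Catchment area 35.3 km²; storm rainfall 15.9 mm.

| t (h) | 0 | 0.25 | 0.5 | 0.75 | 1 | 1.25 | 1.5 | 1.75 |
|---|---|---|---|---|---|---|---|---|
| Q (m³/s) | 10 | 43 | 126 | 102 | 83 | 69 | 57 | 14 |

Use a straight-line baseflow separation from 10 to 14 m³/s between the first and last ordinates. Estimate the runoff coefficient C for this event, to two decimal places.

ΣQ_DR = 408.0 m³/s; V = ΣQ_DR·Δt = 3.672 × 10^5 m³.
Runoff depth d = V / A = 10.40 mm.
C = d / P = 10.40 / 15.9 = 0.65.

C ≈ 0.65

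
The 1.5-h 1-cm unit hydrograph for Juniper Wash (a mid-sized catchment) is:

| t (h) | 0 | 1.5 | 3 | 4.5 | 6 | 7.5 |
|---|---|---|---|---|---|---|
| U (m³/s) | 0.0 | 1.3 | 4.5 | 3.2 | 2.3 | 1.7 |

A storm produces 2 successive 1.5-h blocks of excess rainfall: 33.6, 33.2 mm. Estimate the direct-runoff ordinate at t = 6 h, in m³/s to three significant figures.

Q ≈ 18.4 m³/s

By discrete convolution, Q_j = Σ (P_i / 10 mm) · U_{j−i}.
At t = 6 h (j=4): Q = (33.6/10)·2.3 + (33.2/10)·3.2 = 18.4 m³/s.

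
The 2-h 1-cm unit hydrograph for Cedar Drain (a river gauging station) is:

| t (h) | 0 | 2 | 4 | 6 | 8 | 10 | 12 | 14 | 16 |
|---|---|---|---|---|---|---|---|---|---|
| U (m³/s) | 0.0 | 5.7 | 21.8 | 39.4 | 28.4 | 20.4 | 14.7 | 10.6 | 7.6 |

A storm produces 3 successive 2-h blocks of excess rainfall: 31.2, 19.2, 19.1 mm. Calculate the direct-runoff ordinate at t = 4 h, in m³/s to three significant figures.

By discrete convolution, Q_j = Σ (P_i / 10 mm) · U_{j−i}.
At t = 4 h (j=2): Q = (31.2/10)·21.8 + (19.2/10)·5.7 + (19.1/10)·0.0 = 79.0 m³/s.

Q ≈ 79.0 m³/s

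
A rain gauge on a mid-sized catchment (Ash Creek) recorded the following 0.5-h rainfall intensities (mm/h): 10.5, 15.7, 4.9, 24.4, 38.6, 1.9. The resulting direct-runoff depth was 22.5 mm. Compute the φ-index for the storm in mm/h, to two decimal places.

Only the 3 blocks with intensity above φ contribute runoff: 15.7, 24.4, 38.6 mm/h.
Σ(I−φ)·Δt = d  ⇒  (15.7+24.4+38.6 − 3φ)·0.5 = 22.5
φ = (78.70 − 22.5/0.5) / 3 = 11.23 mm/h.

φ ≈ 11.23 mm/h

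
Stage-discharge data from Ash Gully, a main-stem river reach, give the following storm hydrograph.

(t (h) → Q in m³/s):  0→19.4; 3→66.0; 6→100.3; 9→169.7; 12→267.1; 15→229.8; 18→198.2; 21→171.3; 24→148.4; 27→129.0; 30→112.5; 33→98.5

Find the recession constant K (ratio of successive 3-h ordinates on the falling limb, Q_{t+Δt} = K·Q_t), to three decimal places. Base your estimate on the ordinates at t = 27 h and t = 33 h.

Using the recession-limb readings at t = 27 h and t = 33 h: Q falls from 129.0 to 98.5 m³/s over 2 intervals.
K = (Q₂/Q₁)^(1/2) = (98.5/129.0)^(1/2) = 0.874.

K ≈ 0.874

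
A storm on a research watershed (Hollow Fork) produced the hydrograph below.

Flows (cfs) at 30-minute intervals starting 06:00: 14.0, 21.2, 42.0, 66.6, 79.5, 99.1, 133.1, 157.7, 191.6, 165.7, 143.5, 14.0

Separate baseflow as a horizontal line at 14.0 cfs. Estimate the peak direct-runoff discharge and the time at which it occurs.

Subtracting baseflow gives direct-runoff ordinates: 0.0, 7.2, 28.0, 52.6, 65.5, 85.1, 119.1, 143.7, 177.6, 151.7, 129.5, 0.0 cfs.
The maximum is 177.6 cfs, occurring at the reading for t = 10:00.

Q_p = 177.6 cfs at t = 10:00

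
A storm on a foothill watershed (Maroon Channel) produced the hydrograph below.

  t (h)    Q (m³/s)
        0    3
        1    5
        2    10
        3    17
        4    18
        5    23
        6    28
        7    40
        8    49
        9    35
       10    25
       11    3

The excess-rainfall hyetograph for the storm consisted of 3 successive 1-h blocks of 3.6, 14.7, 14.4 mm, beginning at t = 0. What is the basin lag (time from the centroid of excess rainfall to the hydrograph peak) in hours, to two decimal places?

Centroid of excess rainfall: t_c = Σ P_i·t̄_i / ΣP_i = 1.8303 h (block centres at 0.5, 1.5, 2.5 h).
Hydrograph peak occurs at t = 8 h, so basin lag t_L = 8 − 1.8303 = 6.17 h.

t_L ≈ 6.17 h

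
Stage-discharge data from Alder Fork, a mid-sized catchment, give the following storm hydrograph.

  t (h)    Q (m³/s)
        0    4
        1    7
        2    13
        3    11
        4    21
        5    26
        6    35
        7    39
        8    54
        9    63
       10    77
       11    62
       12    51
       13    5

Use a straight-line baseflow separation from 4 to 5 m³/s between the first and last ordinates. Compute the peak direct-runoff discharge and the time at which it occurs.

Subtracting baseflow gives direct-runoff ordinates: 0.00, 2.92, 8.85, 6.77, 16.69, 21.62, 30.54, 34.46, 49.38, 58.31, 72.23, 57.15, 46.08, 0.00 m³/s.
The maximum is 72.23 m³/s, occurring at the reading for t = 10 h.

Q_p = 72.23 m³/s at t = 10 h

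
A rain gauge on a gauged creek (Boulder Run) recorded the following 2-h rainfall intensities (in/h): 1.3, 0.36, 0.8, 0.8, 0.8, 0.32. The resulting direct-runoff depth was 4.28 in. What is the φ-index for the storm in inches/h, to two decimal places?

Only the 4 blocks with intensity above φ contribute runoff: 1.3, 0.8, 0.8, 0.8 in/h.
Σ(I−φ)·Δt = d  ⇒  (1.3+0.8+0.8+0.8 − 4φ)·2 = 4.28
φ = (3.700 − 4.28/2) / 4 = 0.39 in/h.

φ ≈ 0.39 in/h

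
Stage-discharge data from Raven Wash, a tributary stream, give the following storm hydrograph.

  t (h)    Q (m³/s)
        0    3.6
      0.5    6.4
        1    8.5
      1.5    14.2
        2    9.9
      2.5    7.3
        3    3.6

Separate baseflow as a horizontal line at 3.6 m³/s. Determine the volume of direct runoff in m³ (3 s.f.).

V ≈ 50900 m³

Direct-runoff ordinates (Q − Q_b): 0.0, 2.8, 4.9, 10.6, 6.3, 3.7, 0.0 m³/s.
ΣQ_DR = 28.30 m³/s.
With Δt = 0.5 h = 1800 s, V = ΣQ_DR · Δt = 28.30 × 1800 = 50900 m³.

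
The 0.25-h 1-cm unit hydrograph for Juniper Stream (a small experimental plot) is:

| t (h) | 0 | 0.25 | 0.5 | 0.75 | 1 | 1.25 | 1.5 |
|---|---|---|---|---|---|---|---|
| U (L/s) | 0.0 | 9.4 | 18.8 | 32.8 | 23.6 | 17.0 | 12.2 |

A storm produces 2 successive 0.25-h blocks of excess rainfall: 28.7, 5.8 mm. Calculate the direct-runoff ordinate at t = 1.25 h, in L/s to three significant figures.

By discrete convolution, Q_j = Σ (P_i / 10 mm) · U_{j−i}.
At t = 1.25 h (j=5): Q = (28.7/10)·17.0 + (5.8/10)·23.6 = 62.5 L/s.

Q ≈ 62.5 L/s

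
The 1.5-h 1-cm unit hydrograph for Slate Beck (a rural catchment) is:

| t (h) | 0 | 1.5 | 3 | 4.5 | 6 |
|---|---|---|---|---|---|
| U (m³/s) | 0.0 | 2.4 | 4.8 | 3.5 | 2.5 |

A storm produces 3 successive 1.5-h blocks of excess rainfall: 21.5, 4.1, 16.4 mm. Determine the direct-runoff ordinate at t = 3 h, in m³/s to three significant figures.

Q ≈ 11.3 m³/s

By discrete convolution, Q_j = Σ (P_i / 10 mm) · U_{j−i}.
At t = 3 h (j=2): Q = (21.5/10)·4.8 + (4.1/10)·2.4 + (16.4/10)·0.0 = 11.3 m³/s.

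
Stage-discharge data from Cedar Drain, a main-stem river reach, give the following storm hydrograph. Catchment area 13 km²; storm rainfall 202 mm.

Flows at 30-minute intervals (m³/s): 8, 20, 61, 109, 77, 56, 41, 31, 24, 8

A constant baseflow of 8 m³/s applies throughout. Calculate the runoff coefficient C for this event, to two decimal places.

C ≈ 0.24

ΣQ_DR = 355.0 m³/s; V = ΣQ_DR·Δt = 6.390 × 10^5 m³.
Runoff depth d = V / A = 49.15 mm.
C = d / P = 49.15 / 202 = 0.24.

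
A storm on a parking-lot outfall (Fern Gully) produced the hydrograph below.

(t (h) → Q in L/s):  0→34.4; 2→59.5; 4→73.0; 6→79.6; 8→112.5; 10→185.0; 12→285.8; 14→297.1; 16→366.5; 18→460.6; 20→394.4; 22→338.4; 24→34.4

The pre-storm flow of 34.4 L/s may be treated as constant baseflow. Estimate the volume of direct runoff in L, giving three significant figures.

Direct-runoff ordinates (Q − Q_b): 0.0, 25.1, 38.6, 45.2, 78.1, 150.6, 251.4, 262.7, 332.1, 426.2, 360.0, 304.0, 0.0 L/s.
ΣQ_DR = 2274 L/s.
With Δt = 2 h = 7200 s, V = ΣQ_DR · Δt = 2274 × 7200 = 1.64 × 10^7 L.

V ≈ 1.64 × 10^7 L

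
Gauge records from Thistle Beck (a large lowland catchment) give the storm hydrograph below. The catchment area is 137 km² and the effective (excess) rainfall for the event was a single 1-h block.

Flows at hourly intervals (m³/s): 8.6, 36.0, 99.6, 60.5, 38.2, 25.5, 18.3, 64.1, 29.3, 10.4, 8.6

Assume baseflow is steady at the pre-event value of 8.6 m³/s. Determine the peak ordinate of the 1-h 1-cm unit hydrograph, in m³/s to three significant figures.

Direct runoff: 0.0, 27.4, 91.0, 51.9, 29.6, 16.9, 9.7, 55.5, 20.7, 1.8, 0.0 m³/s; ΣQ_DR = 304.5 m³/s, peak = 91.0 m³/s.
Runoff depth d = ΣQ_DR·Δt / A = 304.5 × 3600 / (137 km²) = 8.001 mm.
The 1-cm UH is the DRH scaled by (10 mm)/d, so U_p = 91.0 × 10/8.001 = 114 m³/s.

U_p ≈ 114 m³/s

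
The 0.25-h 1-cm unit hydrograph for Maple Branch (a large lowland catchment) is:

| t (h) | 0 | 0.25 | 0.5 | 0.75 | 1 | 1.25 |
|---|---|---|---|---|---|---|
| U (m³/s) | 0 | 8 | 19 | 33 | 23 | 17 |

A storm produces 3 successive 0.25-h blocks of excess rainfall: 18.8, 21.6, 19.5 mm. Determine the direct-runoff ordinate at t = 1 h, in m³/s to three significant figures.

By discrete convolution, Q_j = Σ (P_i / 10 mm) · U_{j−i}.
At t = 1 h (j=4): Q = (18.8/10)·23 + (21.6/10)·33 + (19.5/10)·19 = 152 m³/s.

Q ≈ 152 m³/s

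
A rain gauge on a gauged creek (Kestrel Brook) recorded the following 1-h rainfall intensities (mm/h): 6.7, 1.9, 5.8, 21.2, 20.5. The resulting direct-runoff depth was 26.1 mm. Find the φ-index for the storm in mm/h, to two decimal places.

φ ≈ 7.80 mm/h

Only the 2 blocks with intensity above φ contribute runoff: 21.2, 20.5 mm/h.
Σ(I−φ)·Δt = d  ⇒  (21.2+20.5 − 2φ)·1 = 26.1
φ = (41.70 − 26.1/1) / 2 = 7.80 mm/h.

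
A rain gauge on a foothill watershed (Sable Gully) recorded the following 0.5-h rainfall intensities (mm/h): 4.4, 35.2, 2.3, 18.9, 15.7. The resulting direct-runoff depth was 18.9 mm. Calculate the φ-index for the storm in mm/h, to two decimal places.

Only the 3 blocks with intensity above φ contribute runoff: 35.2, 18.9, 15.7 mm/h.
Σ(I−φ)·Δt = d  ⇒  (35.2+18.9+15.7 − 3φ)·0.5 = 18.9
φ = (69.80 − 18.9/0.5) / 3 = 10.67 mm/h.

φ ≈ 10.67 mm/h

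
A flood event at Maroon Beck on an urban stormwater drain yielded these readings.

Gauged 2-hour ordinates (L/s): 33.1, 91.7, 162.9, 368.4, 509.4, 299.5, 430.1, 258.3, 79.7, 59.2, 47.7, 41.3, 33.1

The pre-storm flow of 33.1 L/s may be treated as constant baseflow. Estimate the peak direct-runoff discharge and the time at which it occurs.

Q_p = 476.3 L/s at t = 8 h

Subtracting baseflow gives direct-runoff ordinates: 0.0, 58.6, 129.8, 335.3, 476.3, 266.4, 397.0, 225.2, 46.6, 26.1, 14.6, 8.2, 0.0 L/s.
The maximum is 476.3 L/s, occurring at the reading for t = 8 h.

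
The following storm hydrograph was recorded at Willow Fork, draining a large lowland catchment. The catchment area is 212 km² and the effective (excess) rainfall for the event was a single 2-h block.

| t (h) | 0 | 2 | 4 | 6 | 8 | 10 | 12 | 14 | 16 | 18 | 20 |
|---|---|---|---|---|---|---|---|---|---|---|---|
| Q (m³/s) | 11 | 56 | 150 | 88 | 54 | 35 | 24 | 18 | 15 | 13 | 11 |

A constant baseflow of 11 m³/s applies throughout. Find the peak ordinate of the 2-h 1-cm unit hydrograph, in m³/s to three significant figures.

Direct runoff: 0.0, 45.0, 139.0, 77.0, 43.0, 24.0, 13.0, 7.0, 4.0, 2.0, 0.0 m³/s; ΣQ_DR = 354.0 m³/s, peak = 139.0 m³/s.
Runoff depth d = ΣQ_DR·Δt / A = 354.0 × 7200 / (212 km²) = 12.02 mm.
The 1-cm UH is the DRH scaled by (10 mm)/d, so U_p = 139.0 × 10/12.02 = 116 m³/s.

U_p ≈ 116 m³/s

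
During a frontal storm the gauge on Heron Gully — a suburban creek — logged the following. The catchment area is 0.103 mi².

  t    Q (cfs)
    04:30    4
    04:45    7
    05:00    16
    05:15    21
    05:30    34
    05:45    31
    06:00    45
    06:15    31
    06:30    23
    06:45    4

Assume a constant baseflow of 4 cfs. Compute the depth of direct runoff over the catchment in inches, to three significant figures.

d ≈ 0.662 in

Direct runoff: 0.0, 3.0, 12.0, 17.0, 30.0, 27.0, 41.0, 27.0, 19.0, 0.0 cfs; ΣQ_DR = 176.0 cfs.
V = ΣQ_DR · Δt = 176.0 × 900 s = 1.584 × 10^5 ft³.
Over A = 0.103 mi², depth = V / A = 0.662 in.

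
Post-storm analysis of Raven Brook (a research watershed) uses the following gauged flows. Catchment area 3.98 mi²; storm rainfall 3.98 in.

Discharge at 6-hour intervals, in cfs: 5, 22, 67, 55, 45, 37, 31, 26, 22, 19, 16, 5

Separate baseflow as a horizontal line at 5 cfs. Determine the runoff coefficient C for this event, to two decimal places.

ΣQ_DR = 290.0 cfs; V = ΣQ_DR·Δt = 6.264 × 10^6 ft³.
Runoff depth d = V / A = 0.6775 in.
C = d / P = 0.6775 / 3.98 = 0.17.

C ≈ 0.17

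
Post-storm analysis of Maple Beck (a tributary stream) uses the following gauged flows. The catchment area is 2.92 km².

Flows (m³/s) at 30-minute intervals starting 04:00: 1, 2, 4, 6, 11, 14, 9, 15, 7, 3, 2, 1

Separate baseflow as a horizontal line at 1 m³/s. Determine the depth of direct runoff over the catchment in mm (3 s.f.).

Direct runoff: 0.0, 1.0, 3.0, 5.0, 10.0, 13.0, 8.0, 14.0, 6.0, 2.0, 1.0, 0.0 m³/s; ΣQ_DR = 63.00 m³/s.
V = ΣQ_DR · Δt = 63.00 × 1800 s = 1.134 × 10^5 m³.
Over A = 2.92 km², depth = V / A = 38.8 mm.

d ≈ 38.8 mm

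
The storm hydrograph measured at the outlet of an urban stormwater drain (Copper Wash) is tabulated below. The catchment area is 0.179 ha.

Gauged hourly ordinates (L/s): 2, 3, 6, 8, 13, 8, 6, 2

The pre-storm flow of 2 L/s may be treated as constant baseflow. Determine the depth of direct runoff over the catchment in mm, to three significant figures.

d ≈ 64.4 mm

Direct runoff: 0.0, 1.0, 4.0, 6.0, 11.0, 6.0, 4.0, 0.0 L/s; ΣQ_DR = 32.00 L/s.
V = ΣQ_DR · Δt = 32.00 × 3600 s = 1.152 × 10^5 L.
Over A = 0.179 ha, depth = V / A = 64.4 mm.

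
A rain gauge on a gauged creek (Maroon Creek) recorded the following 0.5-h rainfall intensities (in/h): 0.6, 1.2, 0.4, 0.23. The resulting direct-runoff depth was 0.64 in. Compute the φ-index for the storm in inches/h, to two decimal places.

φ ≈ 0.31 in/h

Only the 3 blocks with intensity above φ contribute runoff: 0.6, 1.2, 0.4 in/h.
Σ(I−φ)·Δt = d  ⇒  (0.6+1.2+0.4 − 3φ)·0.5 = 0.64
φ = (2.200 − 0.64/0.5) / 3 = 0.31 in/h.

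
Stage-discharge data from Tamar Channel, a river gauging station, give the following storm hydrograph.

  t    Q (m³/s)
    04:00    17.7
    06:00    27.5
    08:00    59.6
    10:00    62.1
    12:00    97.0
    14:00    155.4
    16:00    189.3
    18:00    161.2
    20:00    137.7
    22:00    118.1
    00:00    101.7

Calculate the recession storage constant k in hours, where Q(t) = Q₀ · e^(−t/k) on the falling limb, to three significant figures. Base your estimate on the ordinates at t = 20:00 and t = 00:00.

On the falling limb, Q drops from 137.7 to 101.7 m³/s between t = 20:00 and t = 00:00 (Δt = 4 h).
k = −Δt / ln(Q₂/Q₁) = −4 / ln(101.7/137.7) = 13.2 h.

k ≈ 13.2 h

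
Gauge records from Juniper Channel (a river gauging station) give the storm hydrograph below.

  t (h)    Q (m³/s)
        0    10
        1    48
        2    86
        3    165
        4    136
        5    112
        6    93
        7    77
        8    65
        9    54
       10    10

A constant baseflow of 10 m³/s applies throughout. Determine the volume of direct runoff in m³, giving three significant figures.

V ≈ 2.69 × 10^6 m³

Direct-runoff ordinates (Q − Q_b): 0.0, 38.0, 76.0, 155.0, 126.0, 102.0, 83.0, 67.0, 55.0, 44.0, 0.0 m³/s.
ΣQ_DR = 746.0 m³/s.
With Δt = 1 h = 3600 s, V = ΣQ_DR · Δt = 746.0 × 3600 = 2.69 × 10^6 m³.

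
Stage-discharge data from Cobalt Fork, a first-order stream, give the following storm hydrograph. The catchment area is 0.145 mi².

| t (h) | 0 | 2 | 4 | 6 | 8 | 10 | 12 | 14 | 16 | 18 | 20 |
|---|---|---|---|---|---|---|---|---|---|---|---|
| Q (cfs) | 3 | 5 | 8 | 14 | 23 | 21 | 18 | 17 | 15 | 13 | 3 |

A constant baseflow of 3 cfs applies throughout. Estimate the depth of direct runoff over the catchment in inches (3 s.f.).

Direct runoff: 0.0, 2.0, 5.0, 11.0, 20.0, 18.0, 15.0, 14.0, 12.0, 10.0, 0.0 cfs; ΣQ_DR = 107.0 cfs.
V = ΣQ_DR · Δt = 107.0 × 7200 s = 7.704 × 10^5 ft³.
Over A = 0.145 mi², depth = V / A = 2.29 in.

d ≈ 2.29 in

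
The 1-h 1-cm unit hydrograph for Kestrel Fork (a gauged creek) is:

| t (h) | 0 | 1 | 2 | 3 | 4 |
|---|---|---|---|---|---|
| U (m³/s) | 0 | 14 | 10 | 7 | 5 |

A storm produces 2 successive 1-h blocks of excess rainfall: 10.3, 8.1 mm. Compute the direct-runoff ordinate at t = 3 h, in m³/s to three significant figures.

Q ≈ 15.3 m³/s

By discrete convolution, Q_j = Σ (P_i / 10 mm) · U_{j−i}.
At t = 3 h (j=3): Q = (10.3/10)·7 + (8.1/10)·10 = 15.3 m³/s.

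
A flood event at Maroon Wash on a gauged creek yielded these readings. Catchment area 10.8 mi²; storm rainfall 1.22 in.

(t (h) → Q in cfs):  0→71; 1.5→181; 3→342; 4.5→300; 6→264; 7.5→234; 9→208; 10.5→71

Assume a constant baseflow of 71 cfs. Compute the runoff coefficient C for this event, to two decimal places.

C ≈ 0.19

ΣQ_DR = 1103 cfs; V = ΣQ_DR·Δt = 5.956 × 10^6 ft³.
Runoff depth d = V / A = 0.2374 in.
C = d / P = 0.2374 / 1.22 = 0.19.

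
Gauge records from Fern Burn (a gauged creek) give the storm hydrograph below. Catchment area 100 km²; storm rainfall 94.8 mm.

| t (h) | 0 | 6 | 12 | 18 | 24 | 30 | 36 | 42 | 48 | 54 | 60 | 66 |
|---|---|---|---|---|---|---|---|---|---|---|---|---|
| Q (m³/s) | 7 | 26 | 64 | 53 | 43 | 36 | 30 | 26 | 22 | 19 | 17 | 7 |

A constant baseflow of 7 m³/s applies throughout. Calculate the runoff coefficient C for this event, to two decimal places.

C ≈ 0.61

ΣQ_DR = 266.0 m³/s; V = ΣQ_DR·Δt = 5.746 × 10^6 m³.
Runoff depth d = V / A = 57.46 mm.
C = d / P = 57.46 / 94.8 = 0.61.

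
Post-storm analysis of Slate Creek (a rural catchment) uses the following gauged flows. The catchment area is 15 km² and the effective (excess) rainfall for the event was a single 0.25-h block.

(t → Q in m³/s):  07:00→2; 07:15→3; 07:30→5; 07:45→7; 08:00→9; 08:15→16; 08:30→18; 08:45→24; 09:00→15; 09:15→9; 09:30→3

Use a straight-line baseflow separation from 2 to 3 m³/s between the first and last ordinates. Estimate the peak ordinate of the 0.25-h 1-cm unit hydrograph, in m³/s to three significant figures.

U_p ≈ 42.5 m³/s

Direct runoff: 0.00, 0.90, 2.80, 4.70, 6.60, 13.50, 15.40, 21.30, 12.20, 6.10, 0.00 m³/s; ΣQ_DR = 83.50 m³/s, peak = 21.30 m³/s.
Runoff depth d = ΣQ_DR·Δt / A = 83.50 × 900 / (15 km²) = 5.010 mm.
The 1-cm UH is the DRH scaled by (10 mm)/d, so U_p = 21.30 × 10/5.010 = 42.5 m³/s.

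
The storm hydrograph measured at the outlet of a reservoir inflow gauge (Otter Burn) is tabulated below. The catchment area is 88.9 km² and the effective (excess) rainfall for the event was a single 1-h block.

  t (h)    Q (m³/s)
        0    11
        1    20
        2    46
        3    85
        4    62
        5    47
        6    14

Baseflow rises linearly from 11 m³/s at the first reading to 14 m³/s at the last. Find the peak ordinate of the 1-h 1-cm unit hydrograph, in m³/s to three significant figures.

Direct runoff: 0.00, 8.50, 34.00, 72.50, 49.00, 33.50, 0.00 m³/s; ΣQ_DR = 197.5 m³/s, peak = 72.50 m³/s.
Runoff depth d = ΣQ_DR·Δt / A = 197.5 × 3600 / (88.9 km²) = 7.998 mm.
The 1-cm UH is the DRH scaled by (10 mm)/d, so U_p = 72.50 × 10/7.998 = 90.7 m³/s.

U_p ≈ 90.7 m³/s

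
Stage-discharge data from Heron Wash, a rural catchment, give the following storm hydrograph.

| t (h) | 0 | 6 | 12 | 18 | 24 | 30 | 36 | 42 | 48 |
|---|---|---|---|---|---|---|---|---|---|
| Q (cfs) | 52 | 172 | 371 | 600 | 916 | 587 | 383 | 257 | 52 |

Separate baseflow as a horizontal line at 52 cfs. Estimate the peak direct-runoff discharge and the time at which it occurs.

Subtracting baseflow gives direct-runoff ordinates: 0.0, 120.0, 319.0, 548.0, 864.0, 535.0, 331.0, 205.0, 0.0 cfs.
The maximum is 864.0 cfs, occurring at the reading for t = 24 h.

Q_p = 864.0 cfs at t = 24 h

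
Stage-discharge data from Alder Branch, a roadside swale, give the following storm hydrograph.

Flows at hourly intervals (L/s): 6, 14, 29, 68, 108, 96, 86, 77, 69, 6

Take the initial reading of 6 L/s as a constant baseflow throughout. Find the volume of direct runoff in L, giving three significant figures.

V ≈ 1.80 × 10^6 L

Direct-runoff ordinates (Q − Q_b): 0.0, 8.0, 23.0, 62.0, 102.0, 90.0, 80.0, 71.0, 63.0, 0.0 L/s.
ΣQ_DR = 499.0 L/s.
With Δt = 1 h = 3600 s, V = ΣQ_DR · Δt = 499.0 × 3600 = 1.80 × 10^6 L.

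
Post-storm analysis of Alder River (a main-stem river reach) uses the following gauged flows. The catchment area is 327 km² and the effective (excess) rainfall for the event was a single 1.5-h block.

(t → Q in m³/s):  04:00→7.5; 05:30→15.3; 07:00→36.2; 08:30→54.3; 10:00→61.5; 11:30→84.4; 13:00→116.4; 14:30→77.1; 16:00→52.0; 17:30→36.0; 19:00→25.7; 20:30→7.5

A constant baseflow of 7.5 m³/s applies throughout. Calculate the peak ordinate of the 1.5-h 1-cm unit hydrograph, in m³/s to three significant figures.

Direct runoff: 0.0, 7.8, 28.7, 46.8, 54.0, 76.9, 108.9, 69.6, 44.5, 28.5, 18.2, 0.0 m³/s; ΣQ_DR = 483.9 m³/s, peak = 108.9 m³/s.
Runoff depth d = ΣQ_DR·Δt / A = 483.9 × 5400 / (327 km²) = 7.991 mm.
The 1-cm UH is the DRH scaled by (10 mm)/d, so U_p = 108.9 × 10/7.991 = 136 m³/s.

U_p ≈ 136 m³/s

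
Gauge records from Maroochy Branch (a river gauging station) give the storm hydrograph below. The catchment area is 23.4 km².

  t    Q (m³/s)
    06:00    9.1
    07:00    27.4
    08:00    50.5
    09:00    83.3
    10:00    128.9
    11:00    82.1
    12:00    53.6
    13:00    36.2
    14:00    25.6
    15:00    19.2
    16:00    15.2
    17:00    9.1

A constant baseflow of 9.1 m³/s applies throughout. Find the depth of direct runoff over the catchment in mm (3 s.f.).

d ≈ 66.3 mm

Direct runoff: 0.0, 18.3, 41.4, 74.2, 119.8, 73.0, 44.5, 27.1, 16.5, 10.1, 6.1, 0.0 m³/s; ΣQ_DR = 431.0 m³/s.
V = ΣQ_DR · Δt = 431.0 × 3600 s = 1.552 × 10^6 m³.
Over A = 23.4 km², depth = V / A = 66.3 mm.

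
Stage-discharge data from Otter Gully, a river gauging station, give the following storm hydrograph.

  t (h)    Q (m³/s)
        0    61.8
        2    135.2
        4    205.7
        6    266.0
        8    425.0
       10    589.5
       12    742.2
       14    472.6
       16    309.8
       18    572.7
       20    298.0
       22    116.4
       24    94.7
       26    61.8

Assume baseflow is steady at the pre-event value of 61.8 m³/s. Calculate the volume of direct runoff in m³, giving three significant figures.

V ≈ 2.51 × 10^7 m³

Direct-runoff ordinates (Q − Q_b): 0.0, 73.4, 143.9, 204.2, 363.2, 527.7, 680.4, 410.8, 248.0, 510.9, 236.2, 54.6, 32.9, 0.0 m³/s.
ΣQ_DR = 3486 m³/s.
With Δt = 2 h = 7200 s, V = ΣQ_DR · Δt = 3486 × 7200 = 2.51 × 10^7 m³.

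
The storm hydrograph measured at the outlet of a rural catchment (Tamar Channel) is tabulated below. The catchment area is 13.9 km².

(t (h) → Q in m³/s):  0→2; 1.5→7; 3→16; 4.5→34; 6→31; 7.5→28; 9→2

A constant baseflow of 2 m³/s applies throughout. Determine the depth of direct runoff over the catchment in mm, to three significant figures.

d ≈ 41.2 mm

Direct runoff: 0.0, 5.0, 14.0, 32.0, 29.0, 26.0, 0.0 m³/s; ΣQ_DR = 106.0 m³/s.
V = ΣQ_DR · Δt = 106.0 × 5400 s = 5.724 × 10^5 m³.
Over A = 13.9 km², depth = V / A = 41.2 mm.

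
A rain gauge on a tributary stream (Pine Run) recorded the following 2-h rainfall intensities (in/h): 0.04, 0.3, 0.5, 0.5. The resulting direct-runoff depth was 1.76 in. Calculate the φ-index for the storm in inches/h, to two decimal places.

Only the 3 blocks with intensity above φ contribute runoff: 0.3, 0.5, 0.5 in/h.
Σ(I−φ)·Δt = d  ⇒  (0.3+0.5+0.5 − 3φ)·2 = 1.76
φ = (1.300 − 1.76/2) / 3 = 0.14 in/h.

φ ≈ 0.14 in/h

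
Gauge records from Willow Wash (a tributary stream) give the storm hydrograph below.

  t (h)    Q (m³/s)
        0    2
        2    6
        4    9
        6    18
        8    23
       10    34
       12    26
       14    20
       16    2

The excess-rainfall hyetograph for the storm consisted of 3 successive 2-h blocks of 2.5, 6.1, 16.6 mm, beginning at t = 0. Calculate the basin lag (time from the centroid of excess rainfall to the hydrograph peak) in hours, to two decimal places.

Centroid of excess rainfall: t_c = Σ P_i·t̄_i / ΣP_i = 4.1190 h (block centres at 1, 3, 5 h).
Hydrograph peak occurs at t = 10 h, so basin lag t_L = 10 − 4.1190 = 5.88 h.

t_L ≈ 5.88 h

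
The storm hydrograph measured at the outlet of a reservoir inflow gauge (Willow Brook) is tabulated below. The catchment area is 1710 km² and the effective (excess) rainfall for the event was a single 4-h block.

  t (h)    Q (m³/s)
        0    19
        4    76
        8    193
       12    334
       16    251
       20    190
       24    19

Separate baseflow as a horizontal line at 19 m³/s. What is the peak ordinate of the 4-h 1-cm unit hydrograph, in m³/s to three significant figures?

U_p ≈ 394 m³/s

Direct runoff: 0.0, 57.0, 174.0, 315.0, 232.0, 171.0, 0.0 m³/s; ΣQ_DR = 949.0 m³/s, peak = 315.0 m³/s.
Runoff depth d = ΣQ_DR·Δt / A = 949.0 × 14400 / (1710 km²) = 7.992 mm.
The 1-cm UH is the DRH scaled by (10 mm)/d, so U_p = 315.0 × 10/7.992 = 394 m³/s.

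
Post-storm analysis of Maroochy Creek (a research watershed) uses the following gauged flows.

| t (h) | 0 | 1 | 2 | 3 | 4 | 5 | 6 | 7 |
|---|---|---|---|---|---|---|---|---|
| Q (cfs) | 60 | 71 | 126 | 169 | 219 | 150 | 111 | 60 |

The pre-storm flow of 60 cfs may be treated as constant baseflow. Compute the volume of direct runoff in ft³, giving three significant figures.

Direct-runoff ordinates (Q − Q_b): 0.0, 11.0, 66.0, 109.0, 159.0, 90.0, 51.0, 0.0 cfs.
ΣQ_DR = 486.0 cfs.
With Δt = 1 h = 3600 s, V = ΣQ_DR · Δt = 486.0 × 3600 = 1.75 × 10^6 ft³.

V ≈ 1.75 × 10^6 ft³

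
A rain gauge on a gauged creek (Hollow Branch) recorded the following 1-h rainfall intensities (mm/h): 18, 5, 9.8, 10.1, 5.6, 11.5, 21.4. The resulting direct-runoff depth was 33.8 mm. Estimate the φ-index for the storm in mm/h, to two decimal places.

φ ≈ 7.40 mm/h

Only the 5 blocks with intensity above φ contribute runoff: 18, 9.8, 10.1, 11.5, 21.4 mm/h.
Σ(I−φ)·Δt = d  ⇒  (18+9.8+10.1+11.5+21.4 − 5φ)·1 = 33.8
φ = (70.80 − 33.8/1) / 5 = 7.40 mm/h.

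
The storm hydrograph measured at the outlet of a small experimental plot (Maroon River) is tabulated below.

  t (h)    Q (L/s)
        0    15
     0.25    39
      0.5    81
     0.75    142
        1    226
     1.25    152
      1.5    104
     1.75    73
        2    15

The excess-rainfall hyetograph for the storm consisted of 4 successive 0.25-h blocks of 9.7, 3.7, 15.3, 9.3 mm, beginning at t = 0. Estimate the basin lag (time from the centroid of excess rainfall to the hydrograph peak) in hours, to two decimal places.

t_L ≈ 0.47 h

Centroid of excess rainfall: t_c = Σ P_i·t̄_i / ΣP_i = 0.5342 h (block centres at 0.125, 0.375, 0.625, 0.875 h).
Hydrograph peak occurs at t = 1 h, so basin lag t_L = 1 − 0.5342 = 0.47 h.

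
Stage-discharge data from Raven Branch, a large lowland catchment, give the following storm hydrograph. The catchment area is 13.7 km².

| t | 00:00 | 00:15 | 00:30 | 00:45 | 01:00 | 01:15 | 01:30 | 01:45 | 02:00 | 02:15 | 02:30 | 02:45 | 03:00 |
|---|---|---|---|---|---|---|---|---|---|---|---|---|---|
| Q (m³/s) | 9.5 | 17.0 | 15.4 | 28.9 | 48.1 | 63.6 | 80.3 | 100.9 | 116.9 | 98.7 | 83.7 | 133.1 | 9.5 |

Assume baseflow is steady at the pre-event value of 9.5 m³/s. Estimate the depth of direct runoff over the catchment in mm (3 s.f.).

Direct runoff: 0.0, 7.5, 5.9, 19.4, 38.6, 54.1, 70.8, 91.4, 107.4, 89.2, 74.2, 123.6, 0.0 m³/s; ΣQ_DR = 682.1 m³/s.
V = ΣQ_DR · Δt = 682.1 × 900 s = 6.139 × 10^5 m³.
Over A = 13.7 km², depth = V / A = 44.8 mm.

d ≈ 44.8 mm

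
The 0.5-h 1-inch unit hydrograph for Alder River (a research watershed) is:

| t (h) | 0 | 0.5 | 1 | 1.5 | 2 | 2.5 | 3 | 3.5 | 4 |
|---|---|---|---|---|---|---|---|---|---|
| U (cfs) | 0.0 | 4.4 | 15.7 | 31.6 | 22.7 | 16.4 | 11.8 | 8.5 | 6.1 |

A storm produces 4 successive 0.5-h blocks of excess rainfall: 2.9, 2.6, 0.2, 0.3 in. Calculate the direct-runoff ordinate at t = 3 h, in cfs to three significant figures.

Q ≈ 90.9 cfs

By discrete convolution, Q_j = Σ (P_i / 1 in) · U_{j−i}.
At t = 3 h (j=6): Q = (2.9/1)·11.8 + (2.6/1)·16.4 + (0.2/1)·22.7 + (0.3/1)·31.6 = 90.9 cfs.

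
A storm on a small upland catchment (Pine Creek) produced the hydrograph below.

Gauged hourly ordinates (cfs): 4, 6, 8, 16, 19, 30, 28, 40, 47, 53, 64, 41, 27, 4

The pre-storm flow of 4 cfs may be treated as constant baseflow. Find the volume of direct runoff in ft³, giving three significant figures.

Direct-runoff ordinates (Q − Q_b): 0.0, 2.0, 4.0, 12.0, 15.0, 26.0, 24.0, 36.0, 43.0, 49.0, 60.0, 37.0, 23.0, 0.0 cfs.
ΣQ_DR = 331.0 cfs.
With Δt = 1 h = 3600 s, V = ΣQ_DR · Δt = 331.0 × 3600 = 1.19 × 10^6 ft³.

V ≈ 1.19 × 10^6 ft³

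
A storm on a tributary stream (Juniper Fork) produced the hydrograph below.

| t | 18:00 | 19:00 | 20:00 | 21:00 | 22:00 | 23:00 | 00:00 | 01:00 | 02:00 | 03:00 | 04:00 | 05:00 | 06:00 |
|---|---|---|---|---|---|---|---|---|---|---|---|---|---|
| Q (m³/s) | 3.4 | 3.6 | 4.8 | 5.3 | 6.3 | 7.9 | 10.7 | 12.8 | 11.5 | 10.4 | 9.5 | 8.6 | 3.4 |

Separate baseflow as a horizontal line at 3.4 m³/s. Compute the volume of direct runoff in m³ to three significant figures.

V ≈ 1.94 × 10^5 m³

Direct-runoff ordinates (Q − Q_b): 0.0, 0.2, 1.4, 1.9, 2.9, 4.5, 7.3, 9.4, 8.1, 7.0, 6.1, 5.2, 0.0 m³/s.
ΣQ_DR = 54.00 m³/s.
With Δt = 1 h = 3600 s, V = ΣQ_DR · Δt = 54.00 × 3600 = 1.94 × 10^5 m³.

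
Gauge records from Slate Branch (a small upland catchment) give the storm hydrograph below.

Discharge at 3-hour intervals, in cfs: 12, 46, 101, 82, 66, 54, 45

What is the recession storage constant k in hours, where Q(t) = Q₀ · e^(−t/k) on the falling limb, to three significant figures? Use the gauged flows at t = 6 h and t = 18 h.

k ≈ 14.8 h

On the falling limb, Q drops from 101 to 45 cfs between t = 6 h and t = 18 h (Δt = 12 h).
k = −Δt / ln(Q₂/Q₁) = −12 / ln(45/101) = 14.8 h.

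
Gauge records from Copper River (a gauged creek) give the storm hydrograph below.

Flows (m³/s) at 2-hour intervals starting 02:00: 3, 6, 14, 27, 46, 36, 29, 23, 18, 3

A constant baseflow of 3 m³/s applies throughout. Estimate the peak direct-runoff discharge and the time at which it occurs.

Subtracting baseflow gives direct-runoff ordinates: 0.0, 3.0, 11.0, 24.0, 43.0, 33.0, 26.0, 20.0, 15.0, 0.0 m³/s.
The maximum is 43.0 m³/s, occurring at the reading for t = 10:00.

Q_p = 43.0 m³/s at t = 10:00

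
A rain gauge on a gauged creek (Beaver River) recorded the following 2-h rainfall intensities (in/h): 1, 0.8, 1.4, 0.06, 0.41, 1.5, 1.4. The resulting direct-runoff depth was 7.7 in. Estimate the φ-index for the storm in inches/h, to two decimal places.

Only the 5 blocks with intensity above φ contribute runoff: 1, 0.8, 1.4, 1.5, 1.4 in/h.
Σ(I−φ)·Δt = d  ⇒  (1+0.8+1.4+1.5+1.4 − 5φ)·2 = 7.7
φ = (6.100 − 7.7/2) / 5 = 0.45 in/h.

φ ≈ 0.45 in/h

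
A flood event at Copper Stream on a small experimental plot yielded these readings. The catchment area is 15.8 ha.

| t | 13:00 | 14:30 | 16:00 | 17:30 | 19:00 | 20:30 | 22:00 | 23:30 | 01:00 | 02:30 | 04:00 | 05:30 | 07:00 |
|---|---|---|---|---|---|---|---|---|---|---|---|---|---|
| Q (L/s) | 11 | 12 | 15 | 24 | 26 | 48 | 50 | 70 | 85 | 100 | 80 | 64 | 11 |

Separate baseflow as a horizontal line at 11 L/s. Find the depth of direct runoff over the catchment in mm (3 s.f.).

d ≈ 15.5 mm

Direct runoff: 0.0, 1.0, 4.0, 13.0, 15.0, 37.0, 39.0, 59.0, 74.0, 89.0, 69.0, 53.0, 0.0 L/s; ΣQ_DR = 453.0 L/s.
V = ΣQ_DR · Δt = 453.0 × 5400 s = 2.446 × 10^6 L.
Over A = 15.8 ha, depth = V / A = 15.5 mm.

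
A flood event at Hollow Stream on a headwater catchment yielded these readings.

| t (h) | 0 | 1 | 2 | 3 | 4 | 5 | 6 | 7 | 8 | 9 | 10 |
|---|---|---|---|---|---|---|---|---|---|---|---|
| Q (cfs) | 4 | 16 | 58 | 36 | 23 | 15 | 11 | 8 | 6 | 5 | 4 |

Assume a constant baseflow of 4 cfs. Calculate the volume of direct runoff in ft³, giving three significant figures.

Direct-runoff ordinates (Q − Q_b): 0.0, 12.0, 54.0, 32.0, 19.0, 11.0, 7.0, 4.0, 2.0, 1.0, 0.0 cfs.
ΣQ_DR = 142.0 cfs.
With Δt = 1 h = 3600 s, V = ΣQ_DR · Δt = 142.0 × 3600 = 5.11 × 10^5 ft³.

V ≈ 5.11 × 10^5 ft³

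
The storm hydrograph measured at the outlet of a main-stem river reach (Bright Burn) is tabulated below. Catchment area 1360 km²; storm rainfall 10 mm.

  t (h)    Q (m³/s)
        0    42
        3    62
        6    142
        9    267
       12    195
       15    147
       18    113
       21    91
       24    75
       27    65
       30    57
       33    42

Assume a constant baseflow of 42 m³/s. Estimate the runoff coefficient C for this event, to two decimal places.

ΣQ_DR = 794.0 m³/s; V = ΣQ_DR·Δt = 8.575 × 10^6 m³.
Runoff depth d = V / A = 6.305 mm.
C = d / P = 6.305 / 10 = 0.63.

C ≈ 0.63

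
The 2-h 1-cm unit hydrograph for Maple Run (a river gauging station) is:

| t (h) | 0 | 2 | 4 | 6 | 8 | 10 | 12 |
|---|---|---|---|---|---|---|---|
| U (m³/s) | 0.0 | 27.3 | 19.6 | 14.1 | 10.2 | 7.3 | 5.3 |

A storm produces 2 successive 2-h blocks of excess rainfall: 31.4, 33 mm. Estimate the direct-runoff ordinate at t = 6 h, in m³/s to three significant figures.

By discrete convolution, Q_j = Σ (P_i / 10 mm) · U_{j−i}.
At t = 6 h (j=3): Q = (31.4/10)·14.1 + (33/10)·19.6 = 109 m³/s.

Q ≈ 109 m³/s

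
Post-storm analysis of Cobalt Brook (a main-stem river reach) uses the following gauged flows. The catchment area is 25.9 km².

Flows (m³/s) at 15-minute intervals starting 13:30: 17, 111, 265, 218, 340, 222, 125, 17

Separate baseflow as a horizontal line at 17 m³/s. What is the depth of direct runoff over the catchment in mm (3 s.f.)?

Direct runoff: 0.0, 94.0, 248.0, 201.0, 323.0, 205.0, 108.0, 0.0 m³/s; ΣQ_DR = 1179 m³/s.
V = ΣQ_DR · Δt = 1179 × 900 s = 1.061 × 10^6 m³.
Over A = 25.9 km², depth = V / A = 41.0 mm.

d ≈ 41.0 mm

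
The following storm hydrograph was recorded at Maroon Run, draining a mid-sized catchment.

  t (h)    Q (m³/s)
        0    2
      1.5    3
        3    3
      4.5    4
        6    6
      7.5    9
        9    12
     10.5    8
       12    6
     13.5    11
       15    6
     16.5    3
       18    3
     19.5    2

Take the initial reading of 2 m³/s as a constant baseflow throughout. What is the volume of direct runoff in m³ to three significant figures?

V ≈ 2.70 × 10^5 m³

Direct-runoff ordinates (Q − Q_b): 0.0, 1.0, 1.0, 2.0, 4.0, 7.0, 10.0, 6.0, 4.0, 9.0, 4.0, 1.0, 1.0, 0.0 m³/s.
ΣQ_DR = 50.00 m³/s.
With Δt = 1.5 h = 5400 s, V = ΣQ_DR · Δt = 50.00 × 5400 = 2.70 × 10^5 m³.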